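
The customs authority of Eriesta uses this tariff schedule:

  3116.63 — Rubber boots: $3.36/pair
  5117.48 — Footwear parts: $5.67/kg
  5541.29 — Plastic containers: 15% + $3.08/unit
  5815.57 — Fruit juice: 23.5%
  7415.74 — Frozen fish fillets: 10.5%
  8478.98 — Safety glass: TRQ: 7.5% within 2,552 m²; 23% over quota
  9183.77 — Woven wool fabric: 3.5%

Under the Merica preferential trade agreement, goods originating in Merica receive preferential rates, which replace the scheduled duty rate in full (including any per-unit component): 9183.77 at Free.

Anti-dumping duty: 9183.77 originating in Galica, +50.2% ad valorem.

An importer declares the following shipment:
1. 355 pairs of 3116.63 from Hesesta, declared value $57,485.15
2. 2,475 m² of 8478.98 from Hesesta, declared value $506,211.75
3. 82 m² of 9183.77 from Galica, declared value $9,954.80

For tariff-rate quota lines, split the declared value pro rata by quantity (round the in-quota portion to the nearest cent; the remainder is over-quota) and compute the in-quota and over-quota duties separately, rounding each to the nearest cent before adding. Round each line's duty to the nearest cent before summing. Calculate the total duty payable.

$44,504.41

Line 1 (3116.63, Hesesta, 355 pairs, $57,485.15):
Base rate for 3116.63 is $3.36/pair.
Duty = 355 × $3.36 = $1,192.80.
Line 2 (8478.98, Hesesta, 2,475 m², $506,211.75):
Code 8478.98 is under a tariff-rate quota (threshold 2,552 m²). Quantity 2,475 m² is within the quota, so the in-quota rate 7.5% applies to the full value.
Duty = $506,211.75 × 7.5% = $37,965.88.
Line 3 (9183.77, Galica, 82 m², $9,954.80):
Base rate for 9183.77 is 3.5%.
9183.77 has an FTA preferential rate, but origin Galica is not Merica; base rate stands.
Additional duty on 9183.77 from Galica: +50.2%. Applied ad valorem rate: 3.5% + 50.2% = 53.7%.
Duty = $9,954.80 × 53.7% = $5,345.73.
Total = $1,192.80 + $37,965.88 + $5,345.73 = $44,504.41.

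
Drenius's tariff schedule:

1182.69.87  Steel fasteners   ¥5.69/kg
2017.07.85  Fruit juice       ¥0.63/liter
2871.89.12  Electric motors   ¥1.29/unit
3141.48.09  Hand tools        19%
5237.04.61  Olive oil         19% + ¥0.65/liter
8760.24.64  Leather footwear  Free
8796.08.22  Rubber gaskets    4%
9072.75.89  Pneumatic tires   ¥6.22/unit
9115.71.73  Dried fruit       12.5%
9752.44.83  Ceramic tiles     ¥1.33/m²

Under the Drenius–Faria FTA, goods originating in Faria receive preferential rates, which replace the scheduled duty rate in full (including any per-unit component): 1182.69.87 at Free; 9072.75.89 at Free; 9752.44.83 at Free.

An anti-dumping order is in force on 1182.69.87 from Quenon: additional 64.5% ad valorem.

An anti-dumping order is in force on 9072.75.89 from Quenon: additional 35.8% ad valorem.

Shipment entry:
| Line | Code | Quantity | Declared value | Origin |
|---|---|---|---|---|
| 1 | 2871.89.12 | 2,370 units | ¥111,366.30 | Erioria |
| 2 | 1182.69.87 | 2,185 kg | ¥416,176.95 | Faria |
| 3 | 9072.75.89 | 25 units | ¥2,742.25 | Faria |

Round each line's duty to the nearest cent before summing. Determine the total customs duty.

¥3,057.30

Line 1 (2871.89.12, Erioria, 2,370 units, ¥111,366.30):
Base rate for 2871.89.12 is ¥1.29/unit.
Duty = 2,370 × ¥1.29 = ¥3,057.30.
Line 2 (1182.69.87, Faria, 2,185 kg, ¥416,176.95):
Base rate for 1182.69.87 is ¥5.69/kg.
Origin Faria qualifies under the Drenius–Faria agreement and 1182.69.87 is covered: preferential rate Free applies instead.
The additional-duty order on 1182.69.87 targets Quenon, not Faria; it does not apply.
Duty = ¥416,176.95 × 0% = ¥0.00.
Line 3 (9072.75.89, Faria, 25 units, ¥2,742.25):
Base rate for 9072.75.89 is ¥6.22/unit.
Origin Faria qualifies under the Drenius–Faria agreement and 9072.75.89 is covered: preferential rate Free applies instead.
The additional-duty order on 9072.75.89 targets Quenon, not Faria; it does not apply.
Duty = ¥2,742.25 × 0% = ¥0.00.
Total = ¥3,057.30 + ¥0.00 + ¥0.00 = ¥3,057.30.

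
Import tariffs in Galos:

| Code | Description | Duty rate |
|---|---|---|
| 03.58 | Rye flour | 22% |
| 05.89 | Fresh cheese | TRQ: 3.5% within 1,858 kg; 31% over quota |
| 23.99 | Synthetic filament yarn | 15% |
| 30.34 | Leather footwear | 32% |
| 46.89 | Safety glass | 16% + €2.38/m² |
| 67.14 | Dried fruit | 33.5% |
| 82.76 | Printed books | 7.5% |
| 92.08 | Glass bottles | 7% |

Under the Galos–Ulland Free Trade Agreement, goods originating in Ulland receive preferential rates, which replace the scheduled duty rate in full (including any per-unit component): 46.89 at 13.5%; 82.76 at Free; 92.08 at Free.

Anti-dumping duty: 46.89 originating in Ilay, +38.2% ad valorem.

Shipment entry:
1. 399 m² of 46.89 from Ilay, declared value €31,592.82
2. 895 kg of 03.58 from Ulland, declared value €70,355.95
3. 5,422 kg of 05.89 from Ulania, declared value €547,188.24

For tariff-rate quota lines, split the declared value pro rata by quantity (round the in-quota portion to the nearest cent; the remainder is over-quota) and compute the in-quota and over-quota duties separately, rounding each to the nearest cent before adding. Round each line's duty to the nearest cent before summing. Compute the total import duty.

€151,614.52

Line 1 (46.89, Ilay, 399 m², €31,592.82):
Base rate for 46.89 is 16% + €2.38/m².
46.89 has an FTA preferential rate, but origin Ilay is not Ulland; base rate stands.
Additional duty on 46.89 from Ilay: +38.2%. Applied ad valorem rate: 16% + 38.2% = 54.2%.
Duty = €31,592.82 × 54.2% + 399 × €2.38 = €18,072.93.
Line 2 (03.58, Ulland, 895 kg, €70,355.95):
Base rate for 03.58 is 22%.
Origin Ulland is the FTA partner but 03.58 is not on the preference list; base rate stands.
Duty = €70,355.95 × 22% = €15,478.31.
Line 3 (05.89, Ulania, 5,422 kg, €547,188.24):
Code 05.89 is under a tariff-rate quota (threshold 1,858 kg). In-quota: 1,858 kg at 3.5%; over-quota: 3,564 kg at 31%.
Pro-rata value split: in-quota = €547,188.24 × 1,858/5,422 = €187,509.36; over-quota = €547,188.24 − €187,509.36 = €359,678.88.
In-quota duty = €187,509.36 × 3.5% = €6,562.83. Over-quota duty = €359,678.88 × 31% = €111,500.45.
Line duty = €6,562.83 + €111,500.45 = €118,063.28.
Total = €18,072.93 + €15,478.31 + €118,063.28 = €151,614.52.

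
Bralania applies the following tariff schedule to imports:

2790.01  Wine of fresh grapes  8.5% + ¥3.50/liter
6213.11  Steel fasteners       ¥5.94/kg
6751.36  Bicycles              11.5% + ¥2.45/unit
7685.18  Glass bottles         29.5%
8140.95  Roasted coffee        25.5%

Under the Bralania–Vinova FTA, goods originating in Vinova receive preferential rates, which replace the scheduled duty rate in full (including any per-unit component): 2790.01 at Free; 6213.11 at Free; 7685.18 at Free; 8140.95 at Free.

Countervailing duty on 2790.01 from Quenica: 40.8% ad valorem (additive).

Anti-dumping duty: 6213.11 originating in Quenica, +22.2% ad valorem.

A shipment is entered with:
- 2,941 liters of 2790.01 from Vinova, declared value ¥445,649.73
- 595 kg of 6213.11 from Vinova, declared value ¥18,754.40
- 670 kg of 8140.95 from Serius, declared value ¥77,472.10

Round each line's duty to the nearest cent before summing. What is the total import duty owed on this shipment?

¥19,755.39

Line 1 (2790.01, Vinova, 2,941 liters, ¥445,649.73):
Base rate for 2790.01 is 8.5% + ¥3.50/liter.
Origin Vinova qualifies under the Bralania–Vinova agreement and 2790.01 is covered: preferential rate Free applies instead.
The additional-duty order on 2790.01 targets Quenica, not Vinova; it does not apply.
Duty = ¥445,649.73 × 0% = ¥0.00.
Line 2 (6213.11, Vinova, 595 kg, ¥18,754.40):
Base rate for 6213.11 is ¥5.94/kg.
Origin Vinova qualifies under the Bralania–Vinova agreement and 6213.11 is covered: preferential rate Free applies instead.
The additional-duty order on 6213.11 targets Quenica, not Vinova; it does not apply.
Duty = ¥18,754.40 × 0% = ¥0.00.
Line 3 (8140.95, Serius, 670 kg, ¥77,472.10):
Base rate for 8140.95 is 25.5%.
8140.95 has an FTA preferential rate, but origin Serius is not Vinova; base rate stands.
Duty = ¥77,472.10 × 25.5% = ¥19,755.39.
Total = ¥0.00 + ¥0.00 + ¥19,755.39 = ¥19,755.39.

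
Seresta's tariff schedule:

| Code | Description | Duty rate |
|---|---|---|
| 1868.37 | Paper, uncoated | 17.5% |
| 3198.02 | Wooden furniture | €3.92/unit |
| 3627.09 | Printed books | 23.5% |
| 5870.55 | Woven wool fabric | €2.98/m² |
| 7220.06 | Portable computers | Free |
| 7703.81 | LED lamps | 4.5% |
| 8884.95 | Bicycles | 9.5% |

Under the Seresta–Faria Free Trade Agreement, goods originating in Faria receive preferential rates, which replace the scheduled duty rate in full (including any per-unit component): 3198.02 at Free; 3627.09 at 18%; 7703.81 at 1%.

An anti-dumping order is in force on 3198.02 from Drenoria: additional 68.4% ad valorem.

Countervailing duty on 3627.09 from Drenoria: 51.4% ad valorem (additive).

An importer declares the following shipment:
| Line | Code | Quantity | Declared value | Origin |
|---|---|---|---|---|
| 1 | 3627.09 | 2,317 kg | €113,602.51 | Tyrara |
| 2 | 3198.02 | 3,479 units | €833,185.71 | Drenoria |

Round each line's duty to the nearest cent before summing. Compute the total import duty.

€610,233.30

Line 1 (3627.09, Tyrara, 2,317 kg, €113,602.51):
Base rate for 3627.09 is 23.5%.
3627.09 has an FTA preferential rate, but origin Tyrara is not Faria; base rate stands.
The additional-duty order on 3627.09 targets Drenoria, not Tyrara; it does not apply.
Duty = €113,602.51 × 23.5% = €26,696.59.
Line 2 (3198.02, Drenoria, 3,479 units, €833,185.71):
Base rate for 3198.02 is €3.92/unit.
3198.02 has an FTA preferential rate, but origin Drenoria is not Faria; base rate stands.
Additional duty on 3198.02 from Drenoria: +68.4% ad valorem. Applied ad valorem rate = 68.4%.
Duty = €833,185.71 × 68.4% + 3,479 × €3.92 = €583,536.71.
Total = €26,696.59 + €583,536.71 = €610,233.30.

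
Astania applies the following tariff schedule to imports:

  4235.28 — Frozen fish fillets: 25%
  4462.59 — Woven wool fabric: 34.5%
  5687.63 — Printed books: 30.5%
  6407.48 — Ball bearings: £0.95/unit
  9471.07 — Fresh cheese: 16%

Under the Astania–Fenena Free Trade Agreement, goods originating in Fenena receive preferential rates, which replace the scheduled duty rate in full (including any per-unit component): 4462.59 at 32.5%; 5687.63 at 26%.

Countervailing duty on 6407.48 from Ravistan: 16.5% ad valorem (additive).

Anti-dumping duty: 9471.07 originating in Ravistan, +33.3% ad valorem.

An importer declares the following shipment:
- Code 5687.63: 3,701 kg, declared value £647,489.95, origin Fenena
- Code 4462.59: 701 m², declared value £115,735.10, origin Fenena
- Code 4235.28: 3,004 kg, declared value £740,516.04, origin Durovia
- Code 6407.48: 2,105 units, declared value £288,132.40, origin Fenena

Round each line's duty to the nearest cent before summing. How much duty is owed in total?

£393,090.06

Line 1 (5687.63, Fenena, 3,701 kg, £647,489.95):
Base rate for 5687.63 is 30.5%.
Origin Fenena qualifies under the Astania–Fenena agreement and 5687.63 is covered: preferential rate 26% applies instead.
Duty = £647,489.95 × 26% = £168,347.39.
Line 2 (4462.59, Fenena, 701 m², £115,735.10):
Base rate for 4462.59 is 34.5%.
Origin Fenena qualifies under the Astania–Fenena agreement and 4462.59 is covered: preferential rate 32.5% applies instead.
Duty = £115,735.10 × 32.5% = £37,613.91.
Line 3 (4235.28, Durovia, 3,004 kg, £740,516.04):
Base rate for 4235.28 is 25%.
Duty = £740,516.04 × 25% = £185,129.01.
Line 4 (6407.48, Fenena, 2,105 units, £288,132.40):
Base rate for 6407.48 is £0.95/unit.
Origin Fenena is the FTA partner but 6407.48 is not on the preference list; base rate stands.
The additional-duty order on 6407.48 targets Ravistan, not Fenena; it does not apply.
Duty = 2,105 × £0.95 = £1,999.75.
Total = £168,347.39 + £37,613.91 + £185,129.01 + £1,999.75 = £393,090.06.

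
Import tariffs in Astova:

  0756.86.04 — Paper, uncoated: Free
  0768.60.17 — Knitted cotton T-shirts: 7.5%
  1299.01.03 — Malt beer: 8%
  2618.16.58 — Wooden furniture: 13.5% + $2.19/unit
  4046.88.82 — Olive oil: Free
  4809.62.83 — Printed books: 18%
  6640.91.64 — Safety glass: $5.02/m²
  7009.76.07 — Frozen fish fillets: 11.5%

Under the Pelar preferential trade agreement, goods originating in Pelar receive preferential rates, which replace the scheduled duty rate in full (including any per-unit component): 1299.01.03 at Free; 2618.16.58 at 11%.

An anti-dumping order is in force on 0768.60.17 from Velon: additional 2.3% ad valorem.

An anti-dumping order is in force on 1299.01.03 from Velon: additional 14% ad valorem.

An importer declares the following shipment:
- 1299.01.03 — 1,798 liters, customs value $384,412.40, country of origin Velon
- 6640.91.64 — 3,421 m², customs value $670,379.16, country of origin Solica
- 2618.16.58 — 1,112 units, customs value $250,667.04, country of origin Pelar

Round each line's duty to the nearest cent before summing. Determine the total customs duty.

Line 1 (1299.01.03, Velon, 1,798 liters, $384,412.40):
Base rate for 1299.01.03 is 8%.
1299.01.03 has an FTA preferential rate, but origin Velon is not Pelar; base rate stands.
Additional duty on 1299.01.03 from Velon: +14%. Applied ad valorem rate: 8% + 14% = 22%.
Duty = $384,412.40 × 22% = $84,570.73.
Line 2 (6640.91.64, Solica, 3,421 m², $670,379.16):
Base rate for 6640.91.64 is $5.02/m².
Duty = 3,421 × $5.02 = $17,173.42.
Line 3 (2618.16.58, Pelar, 1,112 units, $250,667.04):
Base rate for 2618.16.58 is 13.5% + $2.19/unit.
Origin Pelar qualifies under the Astova–Pelar agreement and 2618.16.58 is covered: preferential rate 11% applies instead.
Duty = $250,667.04 × 11% = $27,573.37.
Total = $84,570.73 + $17,173.42 + $27,573.37 = $129,317.52.

$129,317.52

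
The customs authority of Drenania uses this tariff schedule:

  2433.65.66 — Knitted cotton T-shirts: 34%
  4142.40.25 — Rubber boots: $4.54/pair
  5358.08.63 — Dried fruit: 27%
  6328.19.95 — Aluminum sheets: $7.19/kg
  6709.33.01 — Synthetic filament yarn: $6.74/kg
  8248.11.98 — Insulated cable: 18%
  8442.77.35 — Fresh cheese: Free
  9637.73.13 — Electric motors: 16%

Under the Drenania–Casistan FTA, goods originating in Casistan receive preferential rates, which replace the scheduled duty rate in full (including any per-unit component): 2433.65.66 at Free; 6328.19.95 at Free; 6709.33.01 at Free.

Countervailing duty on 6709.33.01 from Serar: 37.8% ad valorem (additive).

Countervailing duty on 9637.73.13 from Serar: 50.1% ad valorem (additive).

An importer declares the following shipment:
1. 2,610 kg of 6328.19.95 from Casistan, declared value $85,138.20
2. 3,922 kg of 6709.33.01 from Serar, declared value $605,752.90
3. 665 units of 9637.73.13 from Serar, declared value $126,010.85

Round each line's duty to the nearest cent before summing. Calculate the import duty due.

$338,702.05

Line 1 (6328.19.95, Casistan, 2,610 kg, $85,138.20):
Base rate for 6328.19.95 is $7.19/kg.
Origin Casistan qualifies under the Drenania–Casistan agreement and 6328.19.95 is covered: preferential rate Free applies instead.
Duty = $85,138.20 × 0% = $0.00.
Line 2 (6709.33.01, Serar, 3,922 kg, $605,752.90):
Base rate for 6709.33.01 is $6.74/kg.
6709.33.01 has an FTA preferential rate, but origin Serar is not Casistan; base rate stands.
Additional duty on 6709.33.01 from Serar: +37.8% ad valorem. Applied ad valorem rate = 37.8%.
Duty = $605,752.90 × 37.8% + 3,922 × $6.74 = $255,408.88.
Line 3 (9637.73.13, Serar, 665 units, $126,010.85):
Base rate for 9637.73.13 is 16%.
Additional duty on 9637.73.13 from Serar: +50.1%. Applied ad valorem rate: 16% + 50.1% = 66.1%.
Duty = $126,010.85 × 66.1% = $83,293.17.
Total = $0.00 + $255,408.88 + $83,293.17 = $338,702.05.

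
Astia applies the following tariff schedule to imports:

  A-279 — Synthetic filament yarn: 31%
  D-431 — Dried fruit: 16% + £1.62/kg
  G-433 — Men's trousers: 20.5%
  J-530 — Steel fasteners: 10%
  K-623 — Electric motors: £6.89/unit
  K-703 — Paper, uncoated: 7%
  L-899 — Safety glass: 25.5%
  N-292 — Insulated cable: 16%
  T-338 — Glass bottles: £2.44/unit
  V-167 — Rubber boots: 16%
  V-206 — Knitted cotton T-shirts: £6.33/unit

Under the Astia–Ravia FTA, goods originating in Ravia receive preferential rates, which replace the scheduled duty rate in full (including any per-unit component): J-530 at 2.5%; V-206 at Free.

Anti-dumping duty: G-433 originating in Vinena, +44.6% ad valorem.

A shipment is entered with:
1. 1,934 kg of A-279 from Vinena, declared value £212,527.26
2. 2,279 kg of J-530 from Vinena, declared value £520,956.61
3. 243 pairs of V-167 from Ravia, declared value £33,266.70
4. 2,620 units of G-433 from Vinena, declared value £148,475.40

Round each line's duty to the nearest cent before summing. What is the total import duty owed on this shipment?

£219,959.27

Line 1 (A-279, Vinena, 1,934 kg, £212,527.26):
Base rate for A-279 is 31%.
Duty = £212,527.26 × 31% = £65,883.45.
Line 2 (J-530, Vinena, 2,279 kg, £520,956.61):
Base rate for J-530 is 10%.
J-530 has an FTA preferential rate, but origin Vinena is not Ravia; base rate stands.
Duty = £520,956.61 × 10% = £52,095.66.
Line 3 (V-167, Ravia, 243 pairs, £33,266.70):
Base rate for V-167 is 16%.
Origin Ravia is the FTA partner but V-167 is not on the preference list; base rate stands.
Duty = £33,266.70 × 16% = £5,322.67.
Line 4 (G-433, Vinena, 2,620 units, £148,475.40):
Base rate for G-433 is 20.5%.
Additional duty on G-433 from Vinena: +44.6%. Applied ad valorem rate: 20.5% + 44.6% = 65.1%.
Duty = £148,475.40 × 65.1% = £96,657.49.
Total = £65,883.45 + £52,095.66 + £5,322.67 + £96,657.49 = £219,959.27.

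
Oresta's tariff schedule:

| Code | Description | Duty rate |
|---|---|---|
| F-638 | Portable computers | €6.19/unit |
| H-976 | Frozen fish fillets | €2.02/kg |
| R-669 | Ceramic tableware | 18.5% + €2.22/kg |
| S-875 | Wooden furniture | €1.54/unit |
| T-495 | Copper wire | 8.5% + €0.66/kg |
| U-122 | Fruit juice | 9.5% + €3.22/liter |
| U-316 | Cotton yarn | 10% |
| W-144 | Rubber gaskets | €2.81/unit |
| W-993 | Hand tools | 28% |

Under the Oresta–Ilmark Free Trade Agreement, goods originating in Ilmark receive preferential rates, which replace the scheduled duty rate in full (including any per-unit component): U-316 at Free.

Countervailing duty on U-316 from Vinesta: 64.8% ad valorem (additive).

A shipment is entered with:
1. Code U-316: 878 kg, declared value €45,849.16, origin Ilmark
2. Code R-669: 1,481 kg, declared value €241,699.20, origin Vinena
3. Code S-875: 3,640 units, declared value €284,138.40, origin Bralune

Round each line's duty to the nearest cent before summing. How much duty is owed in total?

Line 1 (U-316, Ilmark, 878 kg, €45,849.16):
Base rate for U-316 is 10%.
Origin Ilmark qualifies under the Oresta–Ilmark agreement and U-316 is covered: preferential rate Free applies instead.
The additional-duty order on U-316 targets Vinesta, not Ilmark; it does not apply.
Duty = €45,849.16 × 0% = €0.00.
Line 2 (R-669, Vinena, 1,481 kg, €241,699.20):
Base rate for R-669 is 18.5% + €2.22/kg.
Duty = €241,699.20 × 18.5% + 1,481 × €2.22 = €48,002.17.
Line 3 (S-875, Bralune, 3,640 units, €284,138.40):
Base rate for S-875 is €1.54/unit.
Duty = 3,640 × €1.54 = €5,605.60.
Total = €0.00 + €48,002.17 + €5,605.60 = €53,607.77.

€53,607.77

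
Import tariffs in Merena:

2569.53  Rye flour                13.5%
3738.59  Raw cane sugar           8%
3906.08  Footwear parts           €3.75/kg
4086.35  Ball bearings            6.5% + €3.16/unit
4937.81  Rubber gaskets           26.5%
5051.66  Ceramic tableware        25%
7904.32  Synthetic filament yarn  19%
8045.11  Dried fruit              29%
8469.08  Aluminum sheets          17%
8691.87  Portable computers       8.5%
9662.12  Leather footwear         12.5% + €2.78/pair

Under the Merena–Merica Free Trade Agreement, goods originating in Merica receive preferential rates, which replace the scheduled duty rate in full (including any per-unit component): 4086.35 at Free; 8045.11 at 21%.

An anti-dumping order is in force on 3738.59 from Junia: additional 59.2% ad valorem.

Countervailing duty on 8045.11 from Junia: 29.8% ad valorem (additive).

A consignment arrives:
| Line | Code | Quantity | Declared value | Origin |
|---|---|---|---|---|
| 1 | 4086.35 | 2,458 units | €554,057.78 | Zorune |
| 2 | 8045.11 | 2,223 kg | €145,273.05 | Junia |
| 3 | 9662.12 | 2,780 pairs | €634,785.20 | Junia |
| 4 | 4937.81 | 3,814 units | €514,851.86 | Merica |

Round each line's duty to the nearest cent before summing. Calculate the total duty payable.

Line 1 (4086.35, Zorune, 2,458 units, €554,057.78):
Base rate for 4086.35 is 6.5% + €3.16/unit.
4086.35 has an FTA preferential rate, but origin Zorune is not Merica; base rate stands.
Duty = €554,057.78 × 6.5% + 2,458 × €3.16 = €43,781.04.
Line 2 (8045.11, Junia, 2,223 kg, €145,273.05):
Base rate for 8045.11 is 29%.
8045.11 has an FTA preferential rate, but origin Junia is not Merica; base rate stands.
Additional duty on 8045.11 from Junia: +29.8%. Applied ad valorem rate: 29% + 29.8% = 58.8%.
Duty = €145,273.05 × 58.8% = €85,420.55.
Line 3 (9662.12, Junia, 2,780 pairs, €634,785.20):
Base rate for 9662.12 is 12.5% + €2.78/pair.
Duty = €634,785.20 × 12.5% + 2,780 × €2.78 = €87,076.55.
Line 4 (4937.81, Merica, 3,814 units, €514,851.86):
Base rate for 4937.81 is 26.5%.
Origin Merica is the FTA partner but 4937.81 is not on the preference list; base rate stands.
Duty = €514,851.86 × 26.5% = €136,435.74.
Total = €43,781.04 + €85,420.55 + €87,076.55 + €136,435.74 = €352,713.88.

€352,713.88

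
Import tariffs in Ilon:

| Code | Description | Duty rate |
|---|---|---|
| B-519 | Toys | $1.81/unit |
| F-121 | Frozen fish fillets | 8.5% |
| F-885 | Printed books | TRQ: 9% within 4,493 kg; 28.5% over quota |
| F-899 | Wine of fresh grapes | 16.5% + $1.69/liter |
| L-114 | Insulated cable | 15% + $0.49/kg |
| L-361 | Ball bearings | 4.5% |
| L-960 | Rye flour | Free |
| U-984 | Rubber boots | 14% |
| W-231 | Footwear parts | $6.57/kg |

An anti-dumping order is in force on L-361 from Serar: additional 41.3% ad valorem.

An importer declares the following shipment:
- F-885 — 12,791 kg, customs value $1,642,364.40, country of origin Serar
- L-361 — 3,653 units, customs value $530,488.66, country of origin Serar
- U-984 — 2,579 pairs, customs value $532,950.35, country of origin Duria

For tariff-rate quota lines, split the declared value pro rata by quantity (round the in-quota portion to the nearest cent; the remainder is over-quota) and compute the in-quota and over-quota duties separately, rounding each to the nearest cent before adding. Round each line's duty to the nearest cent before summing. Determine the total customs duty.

Line 1 (F-885, Serar, 12,791 kg, $1,642,364.40):
Code F-885 is under a tariff-rate quota (threshold 4,493 kg). In-quota: 4,493 kg at 9%; over-quota: 8,298 kg at 28.5%.
Pro-rata value split: in-quota = $1,642,364.40 × 4,493/12,791 = $576,901.20; over-quota = $1,642,364.40 − $576,901.20 = $1,065,463.20.
In-quota duty = $576,901.20 × 9% = $51,921.11. Over-quota duty = $1,065,463.20 × 28.5% = $303,657.01.
Line duty = $51,921.11 + $303,657.01 = $355,578.12.
Line 2 (L-361, Serar, 3,653 units, $530,488.66):
Base rate for L-361 is 4.5%.
Additional duty on L-361 from Serar: +41.3%. Applied ad valorem rate: 4.5% + 41.3% = 45.8%.
Duty = $530,488.66 × 45.8% = $242,963.81.
Line 3 (U-984, Duria, 2,579 pairs, $532,950.35):
Base rate for U-984 is 14%.
Duty = $532,950.35 × 14% = $74,613.05.
Total = $355,578.12 + $242,963.81 + $74,613.05 = $673,154.98.

$673,154.98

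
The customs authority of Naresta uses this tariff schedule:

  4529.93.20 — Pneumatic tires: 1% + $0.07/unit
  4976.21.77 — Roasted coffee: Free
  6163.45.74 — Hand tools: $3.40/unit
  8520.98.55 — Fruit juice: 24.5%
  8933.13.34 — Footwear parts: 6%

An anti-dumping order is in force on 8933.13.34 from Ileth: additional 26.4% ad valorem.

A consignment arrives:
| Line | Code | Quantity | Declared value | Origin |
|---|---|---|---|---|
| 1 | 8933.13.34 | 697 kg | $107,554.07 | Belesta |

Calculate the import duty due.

$6,453.24

Line 1 (8933.13.34, Belesta, 697 kg, $107,554.07):
Base rate for 8933.13.34 is 6%.
The additional-duty order on 8933.13.34 targets Ileth, not Belesta; it does not apply.
Duty = $107,554.07 × 6% = $6,453.24.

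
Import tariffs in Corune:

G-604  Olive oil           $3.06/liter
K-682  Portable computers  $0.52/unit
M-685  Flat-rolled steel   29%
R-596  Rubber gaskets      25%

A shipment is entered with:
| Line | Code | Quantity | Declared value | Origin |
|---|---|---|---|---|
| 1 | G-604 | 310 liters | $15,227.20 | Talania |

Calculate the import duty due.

Line 1 (G-604, Talania, 310 liters, $15,227.20):
Base rate for G-604 is $3.06/liter.
Duty = 310 × $3.06 = $948.60.

$948.60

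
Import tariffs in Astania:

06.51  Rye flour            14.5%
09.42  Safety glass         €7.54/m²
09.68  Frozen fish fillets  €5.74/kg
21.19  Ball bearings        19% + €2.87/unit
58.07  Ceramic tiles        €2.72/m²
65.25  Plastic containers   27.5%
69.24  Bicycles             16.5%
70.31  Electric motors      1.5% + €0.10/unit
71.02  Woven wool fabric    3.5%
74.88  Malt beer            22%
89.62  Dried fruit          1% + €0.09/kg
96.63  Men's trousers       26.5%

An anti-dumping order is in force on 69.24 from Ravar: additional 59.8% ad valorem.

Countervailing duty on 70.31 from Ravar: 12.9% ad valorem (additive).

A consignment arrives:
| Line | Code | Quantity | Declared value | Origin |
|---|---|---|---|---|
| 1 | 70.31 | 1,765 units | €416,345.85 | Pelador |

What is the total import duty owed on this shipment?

€6,421.69

Line 1 (70.31, Pelador, 1,765 units, €416,345.85):
Base rate for 70.31 is 1.5% + €0.10/unit.
The additional-duty order on 70.31 targets Ravar, not Pelador; it does not apply.
Duty = €416,345.85 × 1.5% + 1,765 × €0.10 = €6,421.69.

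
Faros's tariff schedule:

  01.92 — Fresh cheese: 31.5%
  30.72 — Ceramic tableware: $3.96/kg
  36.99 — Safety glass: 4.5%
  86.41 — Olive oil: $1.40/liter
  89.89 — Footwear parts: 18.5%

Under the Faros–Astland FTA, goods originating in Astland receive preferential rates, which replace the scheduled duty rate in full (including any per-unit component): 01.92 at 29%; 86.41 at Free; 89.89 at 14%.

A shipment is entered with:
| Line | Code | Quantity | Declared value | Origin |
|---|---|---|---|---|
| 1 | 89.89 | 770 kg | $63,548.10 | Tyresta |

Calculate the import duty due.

Line 1 (89.89, Tyresta, 770 kg, $63,548.10):
Base rate for 89.89 is 18.5%.
89.89 has an FTA preferential rate, but origin Tyresta is not Astland; base rate stands.
Duty = $63,548.10 × 18.5% = $11,756.40.

$11,756.40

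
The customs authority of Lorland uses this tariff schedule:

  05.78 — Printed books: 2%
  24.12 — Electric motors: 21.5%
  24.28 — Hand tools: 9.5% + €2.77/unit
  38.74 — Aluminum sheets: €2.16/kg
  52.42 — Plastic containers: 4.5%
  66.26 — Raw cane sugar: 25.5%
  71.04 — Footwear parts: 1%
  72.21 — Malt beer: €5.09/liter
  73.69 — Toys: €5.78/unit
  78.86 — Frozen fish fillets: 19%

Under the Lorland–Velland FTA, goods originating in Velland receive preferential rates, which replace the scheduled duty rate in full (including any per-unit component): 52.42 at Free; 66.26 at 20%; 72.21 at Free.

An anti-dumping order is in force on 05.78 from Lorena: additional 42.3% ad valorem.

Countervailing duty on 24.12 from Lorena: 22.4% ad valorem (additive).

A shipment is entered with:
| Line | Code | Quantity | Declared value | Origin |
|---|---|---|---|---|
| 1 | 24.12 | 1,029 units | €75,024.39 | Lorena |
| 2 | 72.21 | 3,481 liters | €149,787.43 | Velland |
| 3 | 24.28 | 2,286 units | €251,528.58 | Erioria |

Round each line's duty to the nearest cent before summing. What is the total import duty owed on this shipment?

€63,163.15

Line 1 (24.12, Lorena, 1,029 units, €75,024.39):
Base rate for 24.12 is 21.5%.
Additional duty on 24.12 from Lorena: +22.4%. Applied ad valorem rate: 21.5% + 22.4% = 43.9%.
Duty = €75,024.39 × 43.9% = €32,935.71.
Line 2 (72.21, Velland, 3,481 liters, €149,787.43):
Base rate for 72.21 is €5.09/liter.
Origin Velland qualifies under the Lorland–Velland agreement and 72.21 is covered: preferential rate Free applies instead.
Duty = €149,787.43 × 0% = €0.00.
Line 3 (24.28, Erioria, 2,286 units, €251,528.58):
Base rate for 24.28 is 9.5% + €2.77/unit.
Duty = €251,528.58 × 9.5% + 2,286 × €2.77 = €30,227.44.
Total = €32,935.71 + €0.00 + €30,227.44 = €63,163.15.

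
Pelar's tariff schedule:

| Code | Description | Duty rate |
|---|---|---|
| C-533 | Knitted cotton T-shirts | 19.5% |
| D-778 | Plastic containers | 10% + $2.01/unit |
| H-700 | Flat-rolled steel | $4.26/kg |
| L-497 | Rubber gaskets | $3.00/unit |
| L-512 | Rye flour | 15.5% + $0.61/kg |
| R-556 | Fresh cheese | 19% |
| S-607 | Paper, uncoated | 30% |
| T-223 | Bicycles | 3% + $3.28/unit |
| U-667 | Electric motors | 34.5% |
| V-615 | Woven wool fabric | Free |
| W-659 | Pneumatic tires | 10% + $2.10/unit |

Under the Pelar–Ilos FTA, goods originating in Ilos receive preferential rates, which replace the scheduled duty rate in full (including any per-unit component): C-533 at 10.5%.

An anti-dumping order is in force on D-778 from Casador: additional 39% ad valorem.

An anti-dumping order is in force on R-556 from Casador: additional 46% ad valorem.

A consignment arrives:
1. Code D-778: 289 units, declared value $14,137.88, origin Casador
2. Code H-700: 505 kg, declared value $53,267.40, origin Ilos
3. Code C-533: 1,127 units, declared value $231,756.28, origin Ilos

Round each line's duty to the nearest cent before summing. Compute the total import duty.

$33,994.16

Line 1 (D-778, Casador, 289 units, $14,137.88):
Base rate for D-778 is 10% + $2.01/unit.
Additional duty on D-778 from Casador: +39%. Applied ad valorem rate: 10% + 39% = 49%.
Duty = $14,137.88 × 49% + 289 × $2.01 = $7,508.45.
Line 2 (H-700, Ilos, 505 kg, $53,267.40):
Base rate for H-700 is $4.26/kg.
Origin Ilos is the FTA partner but H-700 is not on the preference list; base rate stands.
Duty = 505 × $4.26 = $2,151.30.
Line 3 (C-533, Ilos, 1,127 units, $231,756.28):
Base rate for C-533 is 19.5%.
Origin Ilos qualifies under the Pelar–Ilos agreement and C-533 is covered: preferential rate 10.5% applies instead.
Duty = $231,756.28 × 10.5% = $24,334.41.
Total = $7,508.45 + $2,151.30 + $24,334.41 = $33,994.16.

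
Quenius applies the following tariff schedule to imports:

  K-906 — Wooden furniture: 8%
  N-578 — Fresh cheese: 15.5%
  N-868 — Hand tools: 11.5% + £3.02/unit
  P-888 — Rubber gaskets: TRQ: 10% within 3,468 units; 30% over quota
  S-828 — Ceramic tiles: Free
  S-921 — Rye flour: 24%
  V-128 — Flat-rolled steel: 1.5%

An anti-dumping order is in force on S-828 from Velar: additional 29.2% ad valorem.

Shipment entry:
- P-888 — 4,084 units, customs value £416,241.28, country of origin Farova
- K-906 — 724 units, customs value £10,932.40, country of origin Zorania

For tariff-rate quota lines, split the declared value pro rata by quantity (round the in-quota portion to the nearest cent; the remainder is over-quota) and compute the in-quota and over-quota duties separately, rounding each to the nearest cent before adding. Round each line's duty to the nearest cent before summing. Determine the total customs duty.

£55,055.27

Line 1 (P-888, Farova, 4,084 units, £416,241.28):
Code P-888 is under a tariff-rate quota (threshold 3,468 units). In-quota: 3,468 units at 10%; over-quota: 616 units at 30%.
Pro-rata value split: in-quota = £416,241.28 × 3,468/4,084 = £353,458.56; over-quota = £416,241.28 − £353,458.56 = £62,782.72.
In-quota duty = £353,458.56 × 10% = £35,345.86. Over-quota duty = £62,782.72 × 30% = £18,834.82.
Line duty = £35,345.86 + £18,834.82 = £54,180.68.
Line 2 (K-906, Zorania, 724 units, £10,932.40):
Base rate for K-906 is 8%.
Duty = £10,932.40 × 8% = £874.59.
Total = £54,180.68 + £874.59 = £55,055.27.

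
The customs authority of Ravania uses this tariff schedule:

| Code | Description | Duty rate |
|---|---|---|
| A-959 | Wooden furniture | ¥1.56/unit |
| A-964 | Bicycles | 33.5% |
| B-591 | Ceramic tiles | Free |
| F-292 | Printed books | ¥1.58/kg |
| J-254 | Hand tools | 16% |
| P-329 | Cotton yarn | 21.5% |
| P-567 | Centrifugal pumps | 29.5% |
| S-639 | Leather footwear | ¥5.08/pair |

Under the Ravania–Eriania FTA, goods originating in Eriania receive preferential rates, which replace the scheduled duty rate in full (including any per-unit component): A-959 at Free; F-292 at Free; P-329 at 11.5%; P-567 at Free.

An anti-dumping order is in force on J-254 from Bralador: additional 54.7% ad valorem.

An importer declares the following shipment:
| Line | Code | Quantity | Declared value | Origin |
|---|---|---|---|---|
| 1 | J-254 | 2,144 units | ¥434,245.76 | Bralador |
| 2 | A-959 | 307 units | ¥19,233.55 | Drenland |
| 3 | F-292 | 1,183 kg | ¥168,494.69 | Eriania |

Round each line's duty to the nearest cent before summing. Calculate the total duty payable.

Line 1 (J-254, Bralador, 2,144 units, ¥434,245.76):
Base rate for J-254 is 16%.
Additional duty on J-254 from Bralador: +54.7%. Applied ad valorem rate: 16% + 54.7% = 70.7%.
Duty = ¥434,245.76 × 70.7% = ¥307,011.75.
Line 2 (A-959, Drenland, 307 units, ¥19,233.55):
Base rate for A-959 is ¥1.56/unit.
A-959 has an FTA preferential rate, but origin Drenland is not Eriania; base rate stands.
Duty = 307 × ¥1.56 = ¥478.92.
Line 3 (F-292, Eriania, 1,183 kg, ¥168,494.69):
Base rate for F-292 is ¥1.58/kg.
Origin Eriania qualifies under the Ravania–Eriania agreement and F-292 is covered: preferential rate Free applies instead.
Duty = ¥168,494.69 × 0% = ¥0.00.
Total = ¥307,011.75 + ¥478.92 + ¥0.00 = ¥307,490.67.

¥307,490.67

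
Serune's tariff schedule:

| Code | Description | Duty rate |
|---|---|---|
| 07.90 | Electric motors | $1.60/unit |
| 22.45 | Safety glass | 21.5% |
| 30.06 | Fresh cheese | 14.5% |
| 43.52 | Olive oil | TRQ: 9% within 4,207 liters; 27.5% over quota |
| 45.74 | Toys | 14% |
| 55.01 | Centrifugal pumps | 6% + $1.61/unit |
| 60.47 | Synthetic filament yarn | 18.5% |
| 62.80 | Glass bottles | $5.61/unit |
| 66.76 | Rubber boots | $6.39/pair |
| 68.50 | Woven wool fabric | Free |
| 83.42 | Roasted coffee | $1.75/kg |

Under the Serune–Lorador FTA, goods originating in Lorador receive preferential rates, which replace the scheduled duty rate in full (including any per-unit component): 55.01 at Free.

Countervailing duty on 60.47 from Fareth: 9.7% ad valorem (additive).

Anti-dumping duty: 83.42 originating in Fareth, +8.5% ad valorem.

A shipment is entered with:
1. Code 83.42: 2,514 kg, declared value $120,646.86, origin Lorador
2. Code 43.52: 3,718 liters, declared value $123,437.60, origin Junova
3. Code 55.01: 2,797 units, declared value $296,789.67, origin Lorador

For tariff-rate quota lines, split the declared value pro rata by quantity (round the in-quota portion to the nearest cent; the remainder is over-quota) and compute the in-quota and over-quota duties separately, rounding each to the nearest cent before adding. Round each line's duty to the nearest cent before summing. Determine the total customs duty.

$15,508.88

Line 1 (83.42, Lorador, 2,514 kg, $120,646.86):
Base rate for 83.42 is $1.75/kg.
Origin Lorador is the FTA partner but 83.42 is not on the preference list; base rate stands.
The additional-duty order on 83.42 targets Fareth, not Lorador; it does not apply.
Duty = 2,514 × $1.75 = $4,399.50.
Line 2 (43.52, Junova, 3,718 liters, $123,437.60):
Code 43.52 is under a tariff-rate quota (threshold 4,207 liters). Quantity 3,718 liters is within the quota, so the in-quota rate 9% applies to the full value.
Duty = $123,437.60 × 9% = $11,109.38.
Line 3 (55.01, Lorador, 2,797 units, $296,789.67):
Base rate for 55.01 is 6% + $1.61/unit.
Origin Lorador qualifies under the Serune–Lorador agreement and 55.01 is covered: preferential rate Free applies instead.
Duty = $296,789.67 × 0% = $0.00.
Total = $4,399.50 + $11,109.38 + $0.00 = $15,508.88.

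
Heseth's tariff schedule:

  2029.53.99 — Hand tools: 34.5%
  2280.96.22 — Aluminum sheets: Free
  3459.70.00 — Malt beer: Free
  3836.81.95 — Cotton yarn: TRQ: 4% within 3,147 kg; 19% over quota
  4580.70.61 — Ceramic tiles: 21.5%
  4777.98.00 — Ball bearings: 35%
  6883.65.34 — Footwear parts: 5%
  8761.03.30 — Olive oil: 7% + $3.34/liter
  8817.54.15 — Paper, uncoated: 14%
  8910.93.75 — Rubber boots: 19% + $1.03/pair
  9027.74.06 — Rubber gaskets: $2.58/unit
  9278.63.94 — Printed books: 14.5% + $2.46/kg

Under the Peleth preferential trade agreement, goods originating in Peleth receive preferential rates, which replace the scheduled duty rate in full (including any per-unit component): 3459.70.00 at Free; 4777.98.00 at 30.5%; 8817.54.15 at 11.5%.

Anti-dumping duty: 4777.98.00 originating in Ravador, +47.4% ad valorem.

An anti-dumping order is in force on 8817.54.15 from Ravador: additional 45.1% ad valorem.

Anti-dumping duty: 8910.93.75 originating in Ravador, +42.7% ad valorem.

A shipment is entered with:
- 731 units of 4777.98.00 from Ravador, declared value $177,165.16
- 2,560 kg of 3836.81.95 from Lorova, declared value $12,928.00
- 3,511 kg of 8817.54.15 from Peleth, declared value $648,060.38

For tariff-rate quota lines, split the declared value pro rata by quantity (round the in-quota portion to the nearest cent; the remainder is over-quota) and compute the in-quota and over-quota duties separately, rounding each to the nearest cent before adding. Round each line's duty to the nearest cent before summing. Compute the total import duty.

Line 1 (4777.98.00, Ravador, 731 units, $177,165.16):
Base rate for 4777.98.00 is 35%.
4777.98.00 has an FTA preferential rate, but origin Ravador is not Peleth; base rate stands.
Additional duty on 4777.98.00 from Ravador: +47.4%. Applied ad valorem rate: 35% + 47.4% = 82.4%.
Duty = $177,165.16 × 82.4% = $145,984.09.
Line 2 (3836.81.95, Lorova, 2,560 kg, $12,928.00):
Code 3836.81.95 is under a tariff-rate quota (threshold 3,147 kg). Quantity 2,560 kg is within the quota, so the in-quota rate 4% applies to the full value.
Duty = $12,928.00 × 4% = $517.12.
Line 3 (8817.54.15, Peleth, 3,511 kg, $648,060.38):
Base rate for 8817.54.15 is 14%.
Origin Peleth qualifies under the Heseth–Peleth agreement and 8817.54.15 is covered: preferential rate 11.5% applies instead.
The additional-duty order on 8817.54.15 targets Ravador, not Peleth; it does not apply.
Duty = $648,060.38 × 11.5% = $74,526.94.
Total = $145,984.09 + $517.12 + $74,526.94 = $221,028.15.

$221,028.15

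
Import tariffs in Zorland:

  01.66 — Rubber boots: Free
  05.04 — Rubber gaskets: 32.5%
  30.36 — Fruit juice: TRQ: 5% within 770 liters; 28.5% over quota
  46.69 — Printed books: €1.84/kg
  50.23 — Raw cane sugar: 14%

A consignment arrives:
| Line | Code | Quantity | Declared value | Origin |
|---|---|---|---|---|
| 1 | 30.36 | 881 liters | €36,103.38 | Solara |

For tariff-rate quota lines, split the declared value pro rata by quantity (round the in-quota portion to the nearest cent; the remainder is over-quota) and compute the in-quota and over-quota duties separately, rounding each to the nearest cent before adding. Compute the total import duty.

Line 1 (30.36, Solara, 881 liters, €36,103.38):
Code 30.36 is under a tariff-rate quota (threshold 770 liters). In-quota: 770 liters at 5%; over-quota: 111 liters at 28.5%.
Pro-rata value split: in-quota = €36,103.38 × 770/881 = €31,554.60; over-quota = €36,103.38 − €31,554.60 = €4,548.78.
In-quota duty = €31,554.60 × 5% = €1,577.73. Over-quota duty = €4,548.78 × 28.5% = €1,296.40.
Line duty = €1,577.73 + €1,296.40 = €2,874.13.

€2,874.13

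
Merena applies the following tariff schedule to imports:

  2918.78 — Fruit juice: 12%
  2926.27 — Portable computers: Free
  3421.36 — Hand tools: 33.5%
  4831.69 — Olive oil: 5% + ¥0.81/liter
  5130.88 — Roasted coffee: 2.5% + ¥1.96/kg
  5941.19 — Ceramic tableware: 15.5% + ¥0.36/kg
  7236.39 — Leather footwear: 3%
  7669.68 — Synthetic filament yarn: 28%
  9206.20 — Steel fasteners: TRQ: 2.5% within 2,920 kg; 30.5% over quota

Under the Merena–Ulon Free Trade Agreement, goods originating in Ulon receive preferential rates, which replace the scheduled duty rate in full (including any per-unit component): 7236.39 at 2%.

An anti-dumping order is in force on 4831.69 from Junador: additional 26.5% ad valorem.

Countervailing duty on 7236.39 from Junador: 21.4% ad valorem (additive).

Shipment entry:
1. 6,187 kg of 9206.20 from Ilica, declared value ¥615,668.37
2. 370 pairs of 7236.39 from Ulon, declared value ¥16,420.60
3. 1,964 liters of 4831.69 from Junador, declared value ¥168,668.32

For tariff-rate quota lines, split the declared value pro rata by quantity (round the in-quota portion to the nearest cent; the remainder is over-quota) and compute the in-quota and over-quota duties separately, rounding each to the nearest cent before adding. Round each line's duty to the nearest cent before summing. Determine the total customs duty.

¥161,469.25

Line 1 (9206.20, Ilica, 6,187 kg, ¥615,668.37):
Code 9206.20 is under a tariff-rate quota (threshold 2,920 kg). In-quota: 2,920 kg at 2.5%; over-quota: 3,267 kg at 30.5%.
Pro-rata value split: in-quota = ¥615,668.37 × 2,920/6,187 = ¥290,569.20; over-quota = ¥615,668.37 − ¥290,569.20 = ¥325,099.17.
In-quota duty = ¥290,569.20 × 2.5% = ¥7,264.23. Over-quota duty = ¥325,099.17 × 30.5% = ¥99,155.25.
Line duty = ¥7,264.23 + ¥99,155.25 = ¥106,419.48.
Line 2 (7236.39, Ulon, 370 pairs, ¥16,420.60):
Base rate for 7236.39 is 3%.
Origin Ulon qualifies under the Merena–Ulon agreement and 7236.39 is covered: preferential rate 2% applies instead.
The additional-duty order on 7236.39 targets Junador, not Ulon; it does not apply.
Duty = ¥16,420.60 × 2% = ¥328.41.
Line 3 (4831.69, Junador, 1,964 liters, ¥168,668.32):
Base rate for 4831.69 is 5% + ¥0.81/liter.
Additional duty on 4831.69 from Junador: +26.5%. Applied ad valorem rate: 5% + 26.5% = 31.5%.
Duty = ¥168,668.32 × 31.5% + 1,964 × ¥0.81 = ¥54,721.36.
Total = ¥106,419.48 + ¥328.41 + ¥54,721.36 = ¥161,469.25.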